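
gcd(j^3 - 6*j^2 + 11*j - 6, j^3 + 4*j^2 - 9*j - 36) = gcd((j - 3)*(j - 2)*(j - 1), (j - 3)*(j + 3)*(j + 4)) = j - 3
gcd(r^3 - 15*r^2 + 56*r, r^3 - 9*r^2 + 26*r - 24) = 1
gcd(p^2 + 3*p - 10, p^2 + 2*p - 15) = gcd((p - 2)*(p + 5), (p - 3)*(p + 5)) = p + 5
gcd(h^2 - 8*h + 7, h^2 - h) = h - 1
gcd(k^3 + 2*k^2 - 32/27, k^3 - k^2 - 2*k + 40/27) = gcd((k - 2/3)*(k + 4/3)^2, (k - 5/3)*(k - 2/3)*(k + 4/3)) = k^2 + 2*k/3 - 8/9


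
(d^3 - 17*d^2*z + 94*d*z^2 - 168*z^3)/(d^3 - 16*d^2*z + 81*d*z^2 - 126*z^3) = (-d + 4*z)/(-d + 3*z)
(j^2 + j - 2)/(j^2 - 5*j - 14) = (j - 1)/(j - 7)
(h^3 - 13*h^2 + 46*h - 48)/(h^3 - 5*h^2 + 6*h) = (h - 8)/h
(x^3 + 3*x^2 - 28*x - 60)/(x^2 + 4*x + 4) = (x^2 + x - 30)/(x + 2)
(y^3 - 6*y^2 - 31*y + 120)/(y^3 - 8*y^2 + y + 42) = (y^2 - 3*y - 40)/(y^2 - 5*y - 14)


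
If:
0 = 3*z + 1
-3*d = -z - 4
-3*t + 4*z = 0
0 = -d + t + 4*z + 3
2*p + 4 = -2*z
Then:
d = 11/9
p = -5/3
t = -4/9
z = -1/3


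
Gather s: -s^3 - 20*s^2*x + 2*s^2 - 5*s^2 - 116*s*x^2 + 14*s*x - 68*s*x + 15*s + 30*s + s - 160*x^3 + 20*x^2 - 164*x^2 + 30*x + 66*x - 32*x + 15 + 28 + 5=-s^3 + s^2*(-20*x - 3) + s*(-116*x^2 - 54*x + 46) - 160*x^3 - 144*x^2 + 64*x + 48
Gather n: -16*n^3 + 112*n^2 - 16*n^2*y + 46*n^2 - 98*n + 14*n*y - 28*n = -16*n^3 + n^2*(158 - 16*y) + n*(14*y - 126)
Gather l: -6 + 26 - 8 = 12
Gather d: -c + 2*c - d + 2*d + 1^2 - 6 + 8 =c + d + 3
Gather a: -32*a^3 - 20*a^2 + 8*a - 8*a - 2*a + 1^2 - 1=-32*a^3 - 20*a^2 - 2*a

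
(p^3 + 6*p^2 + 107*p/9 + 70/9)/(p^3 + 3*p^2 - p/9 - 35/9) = (p + 2)/(p - 1)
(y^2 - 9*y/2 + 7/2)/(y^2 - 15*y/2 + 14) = (y - 1)/(y - 4)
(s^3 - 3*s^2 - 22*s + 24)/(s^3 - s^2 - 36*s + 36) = (s + 4)/(s + 6)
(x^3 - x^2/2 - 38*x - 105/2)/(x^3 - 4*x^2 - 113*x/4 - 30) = 2*(x^2 - 2*x - 35)/(2*x^2 - 11*x - 40)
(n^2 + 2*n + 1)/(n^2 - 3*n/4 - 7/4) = 4*(n + 1)/(4*n - 7)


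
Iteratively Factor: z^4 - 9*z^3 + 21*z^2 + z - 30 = (z - 3)*(z^3 - 6*z^2 + 3*z + 10) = (z - 3)*(z + 1)*(z^2 - 7*z + 10) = (z - 5)*(z - 3)*(z + 1)*(z - 2)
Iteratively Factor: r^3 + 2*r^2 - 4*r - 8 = (r - 2)*(r^2 + 4*r + 4) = (r - 2)*(r + 2)*(r + 2)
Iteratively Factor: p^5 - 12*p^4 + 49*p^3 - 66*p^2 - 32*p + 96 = (p + 1)*(p^4 - 13*p^3 + 62*p^2 - 128*p + 96) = (p - 3)*(p + 1)*(p^3 - 10*p^2 + 32*p - 32) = (p - 4)*(p - 3)*(p + 1)*(p^2 - 6*p + 8) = (p - 4)*(p - 3)*(p - 2)*(p + 1)*(p - 4)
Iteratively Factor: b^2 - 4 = (b + 2)*(b - 2)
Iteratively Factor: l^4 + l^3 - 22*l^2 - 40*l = (l + 2)*(l^3 - l^2 - 20*l) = (l + 2)*(l + 4)*(l^2 - 5*l) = l*(l + 2)*(l + 4)*(l - 5)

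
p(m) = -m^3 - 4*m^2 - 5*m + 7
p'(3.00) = -56.00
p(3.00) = -71.00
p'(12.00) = -533.00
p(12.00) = -2357.00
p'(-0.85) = -0.37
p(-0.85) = 8.97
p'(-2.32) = -2.59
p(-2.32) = 9.56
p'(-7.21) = -103.27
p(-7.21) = 209.92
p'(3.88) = -81.20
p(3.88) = -131.03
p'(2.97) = -55.22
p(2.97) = -69.33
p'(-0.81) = -0.49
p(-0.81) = 8.96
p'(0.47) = -9.42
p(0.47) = 3.66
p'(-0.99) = -0.02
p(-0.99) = 9.00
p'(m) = -3*m^2 - 8*m - 5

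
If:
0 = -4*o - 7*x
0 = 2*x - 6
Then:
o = -21/4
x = 3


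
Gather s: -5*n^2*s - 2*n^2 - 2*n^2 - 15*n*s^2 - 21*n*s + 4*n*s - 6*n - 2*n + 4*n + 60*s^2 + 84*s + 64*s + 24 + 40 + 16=-4*n^2 - 4*n + s^2*(60 - 15*n) + s*(-5*n^2 - 17*n + 148) + 80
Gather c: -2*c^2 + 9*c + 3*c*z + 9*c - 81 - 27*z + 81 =-2*c^2 + c*(3*z + 18) - 27*z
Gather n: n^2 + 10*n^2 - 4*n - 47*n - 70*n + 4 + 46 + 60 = 11*n^2 - 121*n + 110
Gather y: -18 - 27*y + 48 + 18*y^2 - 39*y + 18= 18*y^2 - 66*y + 48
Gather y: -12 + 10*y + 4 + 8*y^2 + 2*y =8*y^2 + 12*y - 8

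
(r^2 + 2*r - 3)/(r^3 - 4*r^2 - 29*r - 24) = (r - 1)/(r^2 - 7*r - 8)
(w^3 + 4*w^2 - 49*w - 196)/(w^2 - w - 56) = (w^2 - 3*w - 28)/(w - 8)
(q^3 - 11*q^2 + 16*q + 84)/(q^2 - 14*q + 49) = (q^2 - 4*q - 12)/(q - 7)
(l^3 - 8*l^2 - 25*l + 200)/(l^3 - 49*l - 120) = (l - 5)/(l + 3)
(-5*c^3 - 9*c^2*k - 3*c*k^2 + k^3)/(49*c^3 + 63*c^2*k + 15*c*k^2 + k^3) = (-5*c^2 - 4*c*k + k^2)/(49*c^2 + 14*c*k + k^2)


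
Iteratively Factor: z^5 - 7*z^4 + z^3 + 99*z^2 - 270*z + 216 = (z + 4)*(z^4 - 11*z^3 + 45*z^2 - 81*z + 54) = (z - 3)*(z + 4)*(z^3 - 8*z^2 + 21*z - 18) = (z - 3)^2*(z + 4)*(z^2 - 5*z + 6) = (z - 3)^3*(z + 4)*(z - 2)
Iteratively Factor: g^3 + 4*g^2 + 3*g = (g + 1)*(g^2 + 3*g) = (g + 1)*(g + 3)*(g)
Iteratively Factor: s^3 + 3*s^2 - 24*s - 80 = (s + 4)*(s^2 - s - 20) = (s - 5)*(s + 4)*(s + 4)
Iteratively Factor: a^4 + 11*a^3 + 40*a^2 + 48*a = (a)*(a^3 + 11*a^2 + 40*a + 48) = a*(a + 4)*(a^2 + 7*a + 12) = a*(a + 4)^2*(a + 3)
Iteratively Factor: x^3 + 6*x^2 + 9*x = (x + 3)*(x^2 + 3*x) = x*(x + 3)*(x + 3)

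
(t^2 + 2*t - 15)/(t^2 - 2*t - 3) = (t + 5)/(t + 1)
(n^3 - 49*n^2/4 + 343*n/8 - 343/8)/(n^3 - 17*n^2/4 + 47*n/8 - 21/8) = (2*n^2 - 21*n + 49)/(2*n^2 - 5*n + 3)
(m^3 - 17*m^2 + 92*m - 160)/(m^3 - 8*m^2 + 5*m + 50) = (m^2 - 12*m + 32)/(m^2 - 3*m - 10)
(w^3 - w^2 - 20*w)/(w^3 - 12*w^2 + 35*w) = (w + 4)/(w - 7)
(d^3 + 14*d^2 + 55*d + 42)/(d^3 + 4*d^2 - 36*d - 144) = (d^2 + 8*d + 7)/(d^2 - 2*d - 24)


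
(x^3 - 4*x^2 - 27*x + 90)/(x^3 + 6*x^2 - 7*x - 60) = (x - 6)/(x + 4)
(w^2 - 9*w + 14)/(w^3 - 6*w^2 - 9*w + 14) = (w - 2)/(w^2 + w - 2)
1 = 1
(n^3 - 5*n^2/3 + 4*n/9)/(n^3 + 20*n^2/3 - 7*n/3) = (n - 4/3)/(n + 7)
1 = 1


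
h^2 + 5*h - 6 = (h - 1)*(h + 6)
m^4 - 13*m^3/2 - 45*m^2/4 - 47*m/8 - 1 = (m - 8)*(m + 1/2)^3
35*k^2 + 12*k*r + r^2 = (5*k + r)*(7*k + r)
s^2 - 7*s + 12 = (s - 4)*(s - 3)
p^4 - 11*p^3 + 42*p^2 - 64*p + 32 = (p - 4)^2*(p - 2)*(p - 1)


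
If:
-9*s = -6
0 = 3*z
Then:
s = 2/3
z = 0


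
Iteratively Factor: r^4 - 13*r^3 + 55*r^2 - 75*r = (r - 5)*(r^3 - 8*r^2 + 15*r) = r*(r - 5)*(r^2 - 8*r + 15) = r*(r - 5)*(r - 3)*(r - 5)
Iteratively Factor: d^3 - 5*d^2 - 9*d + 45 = (d - 3)*(d^2 - 2*d - 15) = (d - 3)*(d + 3)*(d - 5)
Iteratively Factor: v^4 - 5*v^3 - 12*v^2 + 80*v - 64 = (v - 4)*(v^3 - v^2 - 16*v + 16) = (v - 4)*(v + 4)*(v^2 - 5*v + 4) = (v - 4)*(v - 1)*(v + 4)*(v - 4)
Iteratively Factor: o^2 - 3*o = (o)*(o - 3)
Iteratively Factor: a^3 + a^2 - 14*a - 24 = (a - 4)*(a^2 + 5*a + 6) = (a - 4)*(a + 3)*(a + 2)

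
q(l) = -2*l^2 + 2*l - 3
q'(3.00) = -10.00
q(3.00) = -15.00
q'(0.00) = 2.00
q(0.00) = -3.00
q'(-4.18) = 18.72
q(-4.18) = -46.30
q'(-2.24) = 10.96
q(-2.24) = -17.52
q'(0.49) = 0.04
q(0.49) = -2.50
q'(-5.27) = 23.08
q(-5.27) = -69.09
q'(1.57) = -4.28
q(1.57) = -4.79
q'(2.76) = -9.04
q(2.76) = -12.72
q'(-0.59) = 4.36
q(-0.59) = -4.88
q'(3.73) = -12.92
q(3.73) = -23.37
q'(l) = 2 - 4*l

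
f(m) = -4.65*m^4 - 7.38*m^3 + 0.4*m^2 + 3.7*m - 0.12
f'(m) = -18.6*m^3 - 22.14*m^2 + 0.8*m + 3.7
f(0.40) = 0.83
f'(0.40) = -0.71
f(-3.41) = -344.19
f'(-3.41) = 481.05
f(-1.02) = -0.68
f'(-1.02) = -0.41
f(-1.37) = -1.84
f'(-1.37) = 8.88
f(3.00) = -561.33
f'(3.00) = -695.36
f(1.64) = -59.17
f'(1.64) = -136.58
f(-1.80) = -11.26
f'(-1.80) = 39.00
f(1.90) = -102.86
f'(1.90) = -202.28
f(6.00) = -7584.00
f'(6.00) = -4806.14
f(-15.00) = -210464.37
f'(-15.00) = 57785.20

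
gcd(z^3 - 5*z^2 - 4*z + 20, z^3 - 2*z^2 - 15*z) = z - 5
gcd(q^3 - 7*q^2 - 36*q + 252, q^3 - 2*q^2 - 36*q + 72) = q^2 - 36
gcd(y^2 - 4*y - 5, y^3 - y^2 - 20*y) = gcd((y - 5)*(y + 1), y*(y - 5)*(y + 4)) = y - 5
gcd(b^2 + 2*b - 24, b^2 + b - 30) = b + 6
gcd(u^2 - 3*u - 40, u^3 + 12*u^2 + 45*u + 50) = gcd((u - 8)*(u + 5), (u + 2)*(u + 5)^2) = u + 5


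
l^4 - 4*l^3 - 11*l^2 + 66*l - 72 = (l - 3)^2*(l - 2)*(l + 4)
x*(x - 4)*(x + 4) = x^3 - 16*x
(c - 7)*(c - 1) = c^2 - 8*c + 7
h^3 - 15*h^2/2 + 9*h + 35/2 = (h - 5)*(h - 7/2)*(h + 1)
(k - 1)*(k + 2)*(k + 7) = k^3 + 8*k^2 + 5*k - 14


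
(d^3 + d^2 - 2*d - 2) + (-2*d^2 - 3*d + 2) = d^3 - d^2 - 5*d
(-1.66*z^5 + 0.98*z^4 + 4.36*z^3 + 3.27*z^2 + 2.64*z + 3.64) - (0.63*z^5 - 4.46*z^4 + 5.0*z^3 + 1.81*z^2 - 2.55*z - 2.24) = -2.29*z^5 + 5.44*z^4 - 0.64*z^3 + 1.46*z^2 + 5.19*z + 5.88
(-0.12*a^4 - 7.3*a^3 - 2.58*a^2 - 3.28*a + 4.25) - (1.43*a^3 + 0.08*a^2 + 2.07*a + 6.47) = -0.12*a^4 - 8.73*a^3 - 2.66*a^2 - 5.35*a - 2.22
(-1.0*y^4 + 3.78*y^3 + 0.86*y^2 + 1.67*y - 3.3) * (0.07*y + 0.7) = -0.07*y^5 - 0.4354*y^4 + 2.7062*y^3 + 0.7189*y^2 + 0.938*y - 2.31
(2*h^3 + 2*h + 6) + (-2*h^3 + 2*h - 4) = 4*h + 2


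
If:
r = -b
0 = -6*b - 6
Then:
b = -1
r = 1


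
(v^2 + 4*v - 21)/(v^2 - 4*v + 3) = (v + 7)/(v - 1)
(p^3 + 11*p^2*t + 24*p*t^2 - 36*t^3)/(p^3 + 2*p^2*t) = (p^3 + 11*p^2*t + 24*p*t^2 - 36*t^3)/(p^2*(p + 2*t))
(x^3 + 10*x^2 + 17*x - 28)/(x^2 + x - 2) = (x^2 + 11*x + 28)/(x + 2)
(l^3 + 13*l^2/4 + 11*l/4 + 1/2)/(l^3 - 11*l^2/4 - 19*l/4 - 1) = (l + 2)/(l - 4)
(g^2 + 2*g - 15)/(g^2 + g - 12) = (g + 5)/(g + 4)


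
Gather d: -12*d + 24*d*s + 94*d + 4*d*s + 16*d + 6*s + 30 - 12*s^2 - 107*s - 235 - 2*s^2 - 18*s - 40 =d*(28*s + 98) - 14*s^2 - 119*s - 245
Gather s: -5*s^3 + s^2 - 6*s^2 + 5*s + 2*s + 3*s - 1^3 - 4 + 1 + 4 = -5*s^3 - 5*s^2 + 10*s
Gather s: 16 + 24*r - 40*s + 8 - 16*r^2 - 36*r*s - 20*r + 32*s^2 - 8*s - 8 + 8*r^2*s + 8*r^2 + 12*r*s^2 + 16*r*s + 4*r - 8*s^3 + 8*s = -8*r^2 + 8*r - 8*s^3 + s^2*(12*r + 32) + s*(8*r^2 - 20*r - 40) + 16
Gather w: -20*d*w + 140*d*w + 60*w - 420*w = w*(120*d - 360)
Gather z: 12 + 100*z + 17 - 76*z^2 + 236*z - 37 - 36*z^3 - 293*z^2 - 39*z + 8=-36*z^3 - 369*z^2 + 297*z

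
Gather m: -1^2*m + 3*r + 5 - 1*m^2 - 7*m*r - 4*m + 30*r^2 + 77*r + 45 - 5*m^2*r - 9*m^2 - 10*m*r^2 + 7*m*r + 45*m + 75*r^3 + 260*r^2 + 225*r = m^2*(-5*r - 10) + m*(40 - 10*r^2) + 75*r^3 + 290*r^2 + 305*r + 50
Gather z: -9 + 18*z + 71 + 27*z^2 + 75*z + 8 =27*z^2 + 93*z + 70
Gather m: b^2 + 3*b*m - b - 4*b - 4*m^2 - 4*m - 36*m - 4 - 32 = b^2 - 5*b - 4*m^2 + m*(3*b - 40) - 36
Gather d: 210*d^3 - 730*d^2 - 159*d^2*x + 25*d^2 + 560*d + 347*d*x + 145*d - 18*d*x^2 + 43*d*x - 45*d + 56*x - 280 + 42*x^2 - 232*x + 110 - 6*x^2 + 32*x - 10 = 210*d^3 + d^2*(-159*x - 705) + d*(-18*x^2 + 390*x + 660) + 36*x^2 - 144*x - 180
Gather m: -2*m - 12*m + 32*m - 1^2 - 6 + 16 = 18*m + 9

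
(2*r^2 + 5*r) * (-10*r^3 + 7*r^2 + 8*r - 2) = -20*r^5 - 36*r^4 + 51*r^3 + 36*r^2 - 10*r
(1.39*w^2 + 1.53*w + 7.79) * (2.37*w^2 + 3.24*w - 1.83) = 3.2943*w^4 + 8.1297*w^3 + 20.8758*w^2 + 22.4397*w - 14.2557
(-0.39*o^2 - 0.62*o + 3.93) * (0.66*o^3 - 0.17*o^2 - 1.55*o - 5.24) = -0.2574*o^5 - 0.3429*o^4 + 3.3037*o^3 + 2.3365*o^2 - 2.8427*o - 20.5932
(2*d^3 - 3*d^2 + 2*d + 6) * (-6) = -12*d^3 + 18*d^2 - 12*d - 36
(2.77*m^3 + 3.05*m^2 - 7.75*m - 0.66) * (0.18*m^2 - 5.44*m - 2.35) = 0.4986*m^5 - 14.5198*m^4 - 24.4965*m^3 + 34.8737*m^2 + 21.8029*m + 1.551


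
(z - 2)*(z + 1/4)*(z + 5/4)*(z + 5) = z^4 + 9*z^3/2 - 83*z^2/16 - 225*z/16 - 25/8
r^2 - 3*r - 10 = (r - 5)*(r + 2)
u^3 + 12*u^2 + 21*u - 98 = (u - 2)*(u + 7)^2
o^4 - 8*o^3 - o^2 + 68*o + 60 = (o - 6)*(o - 5)*(o + 1)*(o + 2)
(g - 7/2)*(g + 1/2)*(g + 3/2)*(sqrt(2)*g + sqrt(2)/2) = sqrt(2)*g^4 - sqrt(2)*g^3 - 7*sqrt(2)*g^2 - 23*sqrt(2)*g/4 - 21*sqrt(2)/16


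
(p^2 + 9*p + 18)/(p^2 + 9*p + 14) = (p^2 + 9*p + 18)/(p^2 + 9*p + 14)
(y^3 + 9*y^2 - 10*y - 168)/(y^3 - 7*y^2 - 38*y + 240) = (y^2 + 3*y - 28)/(y^2 - 13*y + 40)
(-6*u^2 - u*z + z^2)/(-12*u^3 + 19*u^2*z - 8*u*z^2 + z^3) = (2*u + z)/(4*u^2 - 5*u*z + z^2)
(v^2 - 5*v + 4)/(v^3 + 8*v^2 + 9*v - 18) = (v - 4)/(v^2 + 9*v + 18)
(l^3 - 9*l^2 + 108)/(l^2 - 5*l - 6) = (l^2 - 3*l - 18)/(l + 1)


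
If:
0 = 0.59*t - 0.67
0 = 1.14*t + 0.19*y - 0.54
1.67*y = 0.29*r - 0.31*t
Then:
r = -21.66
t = 1.14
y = -3.97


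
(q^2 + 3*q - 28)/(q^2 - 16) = (q + 7)/(q + 4)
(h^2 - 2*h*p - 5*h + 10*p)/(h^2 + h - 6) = (h^2 - 2*h*p - 5*h + 10*p)/(h^2 + h - 6)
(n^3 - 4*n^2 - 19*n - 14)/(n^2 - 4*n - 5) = (n^2 - 5*n - 14)/(n - 5)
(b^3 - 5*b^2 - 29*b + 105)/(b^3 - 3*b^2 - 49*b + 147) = (b + 5)/(b + 7)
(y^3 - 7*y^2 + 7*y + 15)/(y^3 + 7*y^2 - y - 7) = (y^2 - 8*y + 15)/(y^2 + 6*y - 7)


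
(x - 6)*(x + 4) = x^2 - 2*x - 24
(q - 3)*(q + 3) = q^2 - 9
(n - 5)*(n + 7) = n^2 + 2*n - 35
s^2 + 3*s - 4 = (s - 1)*(s + 4)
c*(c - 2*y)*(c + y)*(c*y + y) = c^4*y - c^3*y^2 + c^3*y - 2*c^2*y^3 - c^2*y^2 - 2*c*y^3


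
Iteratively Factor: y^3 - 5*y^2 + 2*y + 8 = (y - 4)*(y^2 - y - 2) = (y - 4)*(y + 1)*(y - 2)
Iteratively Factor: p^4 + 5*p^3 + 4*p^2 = (p)*(p^3 + 5*p^2 + 4*p) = p*(p + 1)*(p^2 + 4*p) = p^2*(p + 1)*(p + 4)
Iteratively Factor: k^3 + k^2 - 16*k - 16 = (k - 4)*(k^2 + 5*k + 4) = (k - 4)*(k + 1)*(k + 4)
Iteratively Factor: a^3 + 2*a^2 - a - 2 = (a - 1)*(a^2 + 3*a + 2) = (a - 1)*(a + 2)*(a + 1)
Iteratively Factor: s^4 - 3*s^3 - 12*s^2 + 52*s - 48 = (s + 4)*(s^3 - 7*s^2 + 16*s - 12) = (s - 2)*(s + 4)*(s^2 - 5*s + 6) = (s - 3)*(s - 2)*(s + 4)*(s - 2)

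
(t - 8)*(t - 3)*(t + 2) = t^3 - 9*t^2 + 2*t + 48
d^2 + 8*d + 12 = (d + 2)*(d + 6)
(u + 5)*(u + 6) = u^2 + 11*u + 30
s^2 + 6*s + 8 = (s + 2)*(s + 4)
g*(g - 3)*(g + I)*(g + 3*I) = g^4 - 3*g^3 + 4*I*g^3 - 3*g^2 - 12*I*g^2 + 9*g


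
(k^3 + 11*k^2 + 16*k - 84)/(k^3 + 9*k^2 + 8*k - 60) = (k + 7)/(k + 5)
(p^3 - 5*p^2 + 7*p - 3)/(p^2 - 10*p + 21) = (p^2 - 2*p + 1)/(p - 7)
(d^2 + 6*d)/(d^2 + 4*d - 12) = d/(d - 2)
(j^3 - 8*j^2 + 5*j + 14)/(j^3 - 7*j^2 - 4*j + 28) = (j + 1)/(j + 2)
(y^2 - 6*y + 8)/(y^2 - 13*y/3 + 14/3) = 3*(y - 4)/(3*y - 7)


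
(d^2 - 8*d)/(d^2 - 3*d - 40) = d/(d + 5)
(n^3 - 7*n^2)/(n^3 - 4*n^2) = (n - 7)/(n - 4)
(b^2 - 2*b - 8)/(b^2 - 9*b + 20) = (b + 2)/(b - 5)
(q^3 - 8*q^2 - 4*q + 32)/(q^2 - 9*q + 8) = (q^2 - 4)/(q - 1)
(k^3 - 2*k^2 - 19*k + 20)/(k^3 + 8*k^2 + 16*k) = (k^2 - 6*k + 5)/(k*(k + 4))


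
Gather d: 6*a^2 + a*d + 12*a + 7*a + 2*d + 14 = 6*a^2 + 19*a + d*(a + 2) + 14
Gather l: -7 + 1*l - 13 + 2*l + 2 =3*l - 18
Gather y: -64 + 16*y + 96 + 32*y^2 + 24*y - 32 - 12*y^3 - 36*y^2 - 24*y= -12*y^3 - 4*y^2 + 16*y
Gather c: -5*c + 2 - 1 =1 - 5*c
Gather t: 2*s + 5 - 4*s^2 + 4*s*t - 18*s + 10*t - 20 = -4*s^2 - 16*s + t*(4*s + 10) - 15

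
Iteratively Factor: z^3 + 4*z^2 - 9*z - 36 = (z + 4)*(z^2 - 9) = (z + 3)*(z + 4)*(z - 3)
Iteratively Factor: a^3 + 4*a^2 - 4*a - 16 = (a + 4)*(a^2 - 4) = (a - 2)*(a + 4)*(a + 2)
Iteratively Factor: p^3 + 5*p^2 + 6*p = (p + 2)*(p^2 + 3*p) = (p + 2)*(p + 3)*(p)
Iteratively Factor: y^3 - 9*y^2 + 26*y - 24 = (y - 2)*(y^2 - 7*y + 12) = (y - 4)*(y - 2)*(y - 3)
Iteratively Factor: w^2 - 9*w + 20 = (w - 5)*(w - 4)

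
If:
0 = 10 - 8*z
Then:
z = 5/4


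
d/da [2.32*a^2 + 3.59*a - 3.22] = 4.64*a + 3.59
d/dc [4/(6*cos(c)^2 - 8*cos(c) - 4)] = 4*(3*cos(c) - 2)*sin(c)/(-3*cos(c)^2 + 4*cos(c) + 2)^2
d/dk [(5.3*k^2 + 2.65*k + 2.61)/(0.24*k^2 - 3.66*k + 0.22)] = (-20.034*k^2 + 1.0792*k + 10.1356)/(0.0576*k^4 - 1.7568*k^3 + 13.5012*k^2 - 1.6104*k + 0.0484)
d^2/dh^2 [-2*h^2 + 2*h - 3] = -4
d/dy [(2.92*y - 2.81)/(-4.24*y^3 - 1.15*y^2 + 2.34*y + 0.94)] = (24.7616*y^3 - 32.3852*y^2 - 6.463*y + 9.3202)/(17.9776*y^6 + 9.752*y^5 - 18.5207*y^4 - 13.3532*y^3 + 3.3136*y^2 + 4.3992*y + 0.8836)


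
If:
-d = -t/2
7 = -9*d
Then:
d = -7/9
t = -14/9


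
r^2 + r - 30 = (r - 5)*(r + 6)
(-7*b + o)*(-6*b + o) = 42*b^2 - 13*b*o + o^2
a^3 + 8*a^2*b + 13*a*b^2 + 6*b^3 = (a + b)^2*(a + 6*b)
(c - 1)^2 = c^2 - 2*c + 1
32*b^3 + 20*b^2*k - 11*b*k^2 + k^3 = (-8*b + k)*(-4*b + k)*(b + k)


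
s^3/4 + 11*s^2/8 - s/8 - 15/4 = (s/4 + 1/2)*(s - 3/2)*(s + 5)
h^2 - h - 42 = (h - 7)*(h + 6)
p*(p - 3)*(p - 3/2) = p^3 - 9*p^2/2 + 9*p/2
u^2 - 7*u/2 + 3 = (u - 2)*(u - 3/2)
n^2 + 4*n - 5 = (n - 1)*(n + 5)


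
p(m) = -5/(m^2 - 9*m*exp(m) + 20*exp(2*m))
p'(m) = -5*(9*m*exp(m) - 2*m - 40*exp(2*m) + 9*exp(m))/(m^2 - 9*m*exp(m) + 20*exp(2*m))^2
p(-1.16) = -0.76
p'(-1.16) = 0.24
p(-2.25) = -0.67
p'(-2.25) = -0.26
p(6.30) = -0.00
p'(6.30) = 0.00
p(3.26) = -0.00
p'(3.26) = 0.00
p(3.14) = -0.00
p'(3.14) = 0.00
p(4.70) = -0.00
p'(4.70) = 0.00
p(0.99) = -0.04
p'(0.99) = 0.08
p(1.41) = -0.02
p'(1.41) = 0.04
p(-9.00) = -0.06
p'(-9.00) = -0.01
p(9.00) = 0.00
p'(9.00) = 0.00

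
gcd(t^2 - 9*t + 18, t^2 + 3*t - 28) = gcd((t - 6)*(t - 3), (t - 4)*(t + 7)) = 1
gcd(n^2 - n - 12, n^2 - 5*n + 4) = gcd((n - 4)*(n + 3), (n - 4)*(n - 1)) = n - 4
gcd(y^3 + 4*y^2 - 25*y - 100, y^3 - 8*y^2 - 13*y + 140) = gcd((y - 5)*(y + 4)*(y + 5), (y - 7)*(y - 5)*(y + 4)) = y^2 - y - 20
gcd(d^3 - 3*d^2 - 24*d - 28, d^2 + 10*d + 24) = 1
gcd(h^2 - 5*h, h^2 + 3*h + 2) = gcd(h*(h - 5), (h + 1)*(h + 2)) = 1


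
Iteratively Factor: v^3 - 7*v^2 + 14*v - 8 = (v - 2)*(v^2 - 5*v + 4) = (v - 2)*(v - 1)*(v - 4)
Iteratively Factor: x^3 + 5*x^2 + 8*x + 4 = (x + 2)*(x^2 + 3*x + 2) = (x + 2)^2*(x + 1)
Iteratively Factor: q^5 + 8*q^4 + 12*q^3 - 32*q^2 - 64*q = (q)*(q^4 + 8*q^3 + 12*q^2 - 32*q - 64) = q*(q + 2)*(q^3 + 6*q^2 - 32) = q*(q + 2)*(q + 4)*(q^2 + 2*q - 8) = q*(q - 2)*(q + 2)*(q + 4)*(q + 4)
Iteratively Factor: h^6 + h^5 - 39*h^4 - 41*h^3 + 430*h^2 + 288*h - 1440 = (h - 3)*(h^5 + 4*h^4 - 27*h^3 - 122*h^2 + 64*h + 480) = (h - 3)*(h + 4)*(h^4 - 27*h^2 - 14*h + 120) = (h - 5)*(h - 3)*(h + 4)*(h^3 + 5*h^2 - 2*h - 24) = (h - 5)*(h - 3)*(h + 3)*(h + 4)*(h^2 + 2*h - 8) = (h - 5)*(h - 3)*(h + 3)*(h + 4)^2*(h - 2)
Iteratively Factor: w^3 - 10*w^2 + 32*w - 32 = (w - 2)*(w^2 - 8*w + 16) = (w - 4)*(w - 2)*(w - 4)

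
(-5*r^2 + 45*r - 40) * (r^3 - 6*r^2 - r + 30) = -5*r^5 + 75*r^4 - 305*r^3 + 45*r^2 + 1390*r - 1200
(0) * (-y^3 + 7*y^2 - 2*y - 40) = 0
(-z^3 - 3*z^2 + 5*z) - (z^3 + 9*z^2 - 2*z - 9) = -2*z^3 - 12*z^2 + 7*z + 9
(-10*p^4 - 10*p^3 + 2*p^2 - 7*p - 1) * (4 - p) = 10*p^5 - 30*p^4 - 42*p^3 + 15*p^2 - 27*p - 4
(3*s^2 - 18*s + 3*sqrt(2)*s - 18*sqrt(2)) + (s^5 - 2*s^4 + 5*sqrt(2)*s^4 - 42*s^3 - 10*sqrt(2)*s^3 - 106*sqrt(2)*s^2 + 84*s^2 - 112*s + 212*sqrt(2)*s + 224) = s^5 - 2*s^4 + 5*sqrt(2)*s^4 - 42*s^3 - 10*sqrt(2)*s^3 - 106*sqrt(2)*s^2 + 87*s^2 - 130*s + 215*sqrt(2)*s - 18*sqrt(2) + 224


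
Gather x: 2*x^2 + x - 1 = 2*x^2 + x - 1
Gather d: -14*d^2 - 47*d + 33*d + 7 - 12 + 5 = -14*d^2 - 14*d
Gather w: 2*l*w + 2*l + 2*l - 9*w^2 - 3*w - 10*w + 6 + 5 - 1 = 4*l - 9*w^2 + w*(2*l - 13) + 10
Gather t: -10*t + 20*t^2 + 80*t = 20*t^2 + 70*t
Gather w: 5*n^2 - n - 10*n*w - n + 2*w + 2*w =5*n^2 - 2*n + w*(4 - 10*n)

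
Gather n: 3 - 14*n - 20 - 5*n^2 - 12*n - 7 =-5*n^2 - 26*n - 24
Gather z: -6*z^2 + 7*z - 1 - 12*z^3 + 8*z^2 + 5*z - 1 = -12*z^3 + 2*z^2 + 12*z - 2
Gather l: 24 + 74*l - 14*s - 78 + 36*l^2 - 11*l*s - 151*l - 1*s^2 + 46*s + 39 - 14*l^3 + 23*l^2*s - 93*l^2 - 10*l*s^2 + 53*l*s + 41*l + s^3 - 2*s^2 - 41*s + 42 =-14*l^3 + l^2*(23*s - 57) + l*(-10*s^2 + 42*s - 36) + s^3 - 3*s^2 - 9*s + 27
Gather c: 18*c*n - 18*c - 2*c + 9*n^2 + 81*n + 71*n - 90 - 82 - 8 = c*(18*n - 20) + 9*n^2 + 152*n - 180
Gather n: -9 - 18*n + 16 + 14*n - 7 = -4*n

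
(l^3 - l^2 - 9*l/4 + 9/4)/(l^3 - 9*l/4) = (l - 1)/l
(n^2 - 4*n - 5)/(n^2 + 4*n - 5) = (n^2 - 4*n - 5)/(n^2 + 4*n - 5)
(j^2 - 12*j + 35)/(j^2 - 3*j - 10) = (j - 7)/(j + 2)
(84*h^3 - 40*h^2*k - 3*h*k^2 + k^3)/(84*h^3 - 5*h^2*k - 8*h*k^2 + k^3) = (12*h^2 - 4*h*k - k^2)/(12*h^2 + h*k - k^2)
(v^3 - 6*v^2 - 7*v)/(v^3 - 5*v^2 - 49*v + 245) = v*(v + 1)/(v^2 + 2*v - 35)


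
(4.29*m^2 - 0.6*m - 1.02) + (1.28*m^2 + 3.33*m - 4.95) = 5.57*m^2 + 2.73*m - 5.97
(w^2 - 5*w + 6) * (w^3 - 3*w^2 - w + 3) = w^5 - 8*w^4 + 20*w^3 - 10*w^2 - 21*w + 18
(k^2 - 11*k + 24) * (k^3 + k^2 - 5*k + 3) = k^5 - 10*k^4 + 8*k^3 + 82*k^2 - 153*k + 72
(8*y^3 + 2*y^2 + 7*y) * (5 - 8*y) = -64*y^4 + 24*y^3 - 46*y^2 + 35*y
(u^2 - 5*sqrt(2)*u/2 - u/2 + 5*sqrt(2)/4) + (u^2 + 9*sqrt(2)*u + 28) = 2*u^2 - u/2 + 13*sqrt(2)*u/2 + 5*sqrt(2)/4 + 28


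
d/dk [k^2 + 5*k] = 2*k + 5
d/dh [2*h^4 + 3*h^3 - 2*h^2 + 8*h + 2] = 8*h^3 + 9*h^2 - 4*h + 8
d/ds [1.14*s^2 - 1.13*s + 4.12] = 2.28*s - 1.13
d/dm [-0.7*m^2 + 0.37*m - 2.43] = 0.37 - 1.4*m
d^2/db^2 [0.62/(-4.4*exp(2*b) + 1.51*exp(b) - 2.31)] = (-0.62*(8.8*exp(b) - 1.51)*(17.6*exp(b) - 3.02)*exp(b) + (10.912*exp(b) - 0.9362)*(4.4*exp(2*b) - 1.51*exp(b) + 2.31))*exp(b)/(4.4*exp(2*b) - 1.51*exp(b) + 2.31)^3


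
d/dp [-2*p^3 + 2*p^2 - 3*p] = -6*p^2 + 4*p - 3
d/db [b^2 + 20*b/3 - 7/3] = 2*b + 20/3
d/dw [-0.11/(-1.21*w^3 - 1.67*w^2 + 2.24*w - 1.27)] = (-0.3993*w^2 - 0.3674*w + 0.2464)/(1.21*w^3 + 1.67*w^2 - 2.24*w + 1.27)^2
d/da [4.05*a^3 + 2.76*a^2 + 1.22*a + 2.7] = 12.15*a^2 + 5.52*a + 1.22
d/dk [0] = 0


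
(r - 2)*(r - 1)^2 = r^3 - 4*r^2 + 5*r - 2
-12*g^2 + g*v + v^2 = (-3*g + v)*(4*g + v)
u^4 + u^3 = u^3*(u + 1)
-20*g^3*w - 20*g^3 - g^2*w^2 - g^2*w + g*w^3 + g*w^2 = (-5*g + w)*(4*g + w)*(g*w + g)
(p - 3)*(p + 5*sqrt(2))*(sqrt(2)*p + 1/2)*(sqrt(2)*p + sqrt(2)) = 2*p^4 - 4*p^3 + 21*sqrt(2)*p^3/2 - 21*sqrt(2)*p^2 - p^2 - 63*sqrt(2)*p/2 - 10*p - 15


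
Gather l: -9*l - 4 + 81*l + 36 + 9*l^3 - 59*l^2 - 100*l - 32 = 9*l^3 - 59*l^2 - 28*l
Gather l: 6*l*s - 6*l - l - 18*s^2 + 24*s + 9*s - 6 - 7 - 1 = l*(6*s - 7) - 18*s^2 + 33*s - 14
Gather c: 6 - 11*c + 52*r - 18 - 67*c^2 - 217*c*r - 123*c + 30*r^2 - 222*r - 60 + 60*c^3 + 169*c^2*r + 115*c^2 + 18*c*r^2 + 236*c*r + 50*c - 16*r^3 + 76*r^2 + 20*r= 60*c^3 + c^2*(169*r + 48) + c*(18*r^2 + 19*r - 84) - 16*r^3 + 106*r^2 - 150*r - 72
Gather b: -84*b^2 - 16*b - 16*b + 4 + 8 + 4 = -84*b^2 - 32*b + 16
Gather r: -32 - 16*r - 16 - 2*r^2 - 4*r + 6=-2*r^2 - 20*r - 42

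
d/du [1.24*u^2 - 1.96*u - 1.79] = 2.48*u - 1.96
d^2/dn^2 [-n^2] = -2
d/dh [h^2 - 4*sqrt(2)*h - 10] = 2*h - 4*sqrt(2)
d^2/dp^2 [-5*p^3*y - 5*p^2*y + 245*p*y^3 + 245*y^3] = 10*y*(-3*p - 1)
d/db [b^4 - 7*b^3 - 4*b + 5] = 4*b^3 - 21*b^2 - 4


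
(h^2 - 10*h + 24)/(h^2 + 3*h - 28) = (h - 6)/(h + 7)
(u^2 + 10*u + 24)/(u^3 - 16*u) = (u + 6)/(u*(u - 4))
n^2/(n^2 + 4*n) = n/(n + 4)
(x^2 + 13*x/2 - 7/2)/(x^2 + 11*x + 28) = (x - 1/2)/(x + 4)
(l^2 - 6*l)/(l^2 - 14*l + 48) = l/(l - 8)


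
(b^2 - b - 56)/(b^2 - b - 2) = (-b^2 + b + 56)/(-b^2 + b + 2)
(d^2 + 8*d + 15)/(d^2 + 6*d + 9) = (d + 5)/(d + 3)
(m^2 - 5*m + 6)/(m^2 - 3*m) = (m - 2)/m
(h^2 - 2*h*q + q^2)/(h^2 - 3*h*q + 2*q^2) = (-h + q)/(-h + 2*q)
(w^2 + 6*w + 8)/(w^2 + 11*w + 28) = (w + 2)/(w + 7)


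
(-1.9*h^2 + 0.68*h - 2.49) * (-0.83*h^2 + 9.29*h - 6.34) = 1.577*h^4 - 18.2154*h^3 + 20.4299*h^2 - 27.4433*h + 15.7866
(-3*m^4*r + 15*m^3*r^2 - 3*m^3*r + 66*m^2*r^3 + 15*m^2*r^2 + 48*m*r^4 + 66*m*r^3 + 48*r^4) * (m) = -3*m^5*r + 15*m^4*r^2 - 3*m^4*r + 66*m^3*r^3 + 15*m^3*r^2 + 48*m^2*r^4 + 66*m^2*r^3 + 48*m*r^4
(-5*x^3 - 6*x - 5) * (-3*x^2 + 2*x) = 15*x^5 - 10*x^4 + 18*x^3 + 3*x^2 - 10*x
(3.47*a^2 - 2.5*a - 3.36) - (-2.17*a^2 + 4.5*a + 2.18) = 5.64*a^2 - 7.0*a - 5.54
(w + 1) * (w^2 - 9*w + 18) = w^3 - 8*w^2 + 9*w + 18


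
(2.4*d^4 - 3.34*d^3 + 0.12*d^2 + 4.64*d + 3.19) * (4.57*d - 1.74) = 10.968*d^5 - 19.4398*d^4 + 6.36*d^3 + 20.996*d^2 + 6.5047*d - 5.5506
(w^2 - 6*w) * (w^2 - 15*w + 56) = w^4 - 21*w^3 + 146*w^2 - 336*w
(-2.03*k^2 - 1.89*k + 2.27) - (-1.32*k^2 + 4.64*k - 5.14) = -0.71*k^2 - 6.53*k + 7.41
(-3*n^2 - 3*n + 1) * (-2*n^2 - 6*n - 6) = 6*n^4 + 24*n^3 + 34*n^2 + 12*n - 6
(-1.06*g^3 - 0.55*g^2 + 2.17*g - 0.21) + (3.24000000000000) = -1.06*g^3 - 0.55*g^2 + 2.17*g + 3.03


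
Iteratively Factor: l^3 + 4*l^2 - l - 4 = (l - 1)*(l^2 + 5*l + 4) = (l - 1)*(l + 4)*(l + 1)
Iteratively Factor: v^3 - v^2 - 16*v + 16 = (v - 1)*(v^2 - 16) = (v - 1)*(v + 4)*(v - 4)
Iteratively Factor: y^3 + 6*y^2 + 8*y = (y + 2)*(y^2 + 4*y) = (y + 2)*(y + 4)*(y)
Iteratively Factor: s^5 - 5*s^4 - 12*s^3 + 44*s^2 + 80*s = (s)*(s^4 - 5*s^3 - 12*s^2 + 44*s + 80) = s*(s - 5)*(s^3 - 12*s - 16) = s*(s - 5)*(s + 2)*(s^2 - 2*s - 8) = s*(s - 5)*(s + 2)^2*(s - 4)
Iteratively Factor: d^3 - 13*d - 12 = (d + 1)*(d^2 - d - 12) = (d + 1)*(d + 3)*(d - 4)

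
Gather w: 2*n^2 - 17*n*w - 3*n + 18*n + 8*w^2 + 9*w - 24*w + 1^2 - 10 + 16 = 2*n^2 + 15*n + 8*w^2 + w*(-17*n - 15) + 7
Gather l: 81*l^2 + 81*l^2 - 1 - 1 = 162*l^2 - 2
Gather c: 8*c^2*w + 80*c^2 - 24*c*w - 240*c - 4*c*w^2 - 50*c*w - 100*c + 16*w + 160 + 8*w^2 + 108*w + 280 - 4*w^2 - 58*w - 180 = c^2*(8*w + 80) + c*(-4*w^2 - 74*w - 340) + 4*w^2 + 66*w + 260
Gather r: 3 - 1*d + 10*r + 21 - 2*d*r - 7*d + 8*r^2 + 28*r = -8*d + 8*r^2 + r*(38 - 2*d) + 24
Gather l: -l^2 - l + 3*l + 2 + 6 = -l^2 + 2*l + 8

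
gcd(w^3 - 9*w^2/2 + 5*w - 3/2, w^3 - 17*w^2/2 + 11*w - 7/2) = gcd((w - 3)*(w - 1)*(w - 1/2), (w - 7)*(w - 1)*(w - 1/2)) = w^2 - 3*w/2 + 1/2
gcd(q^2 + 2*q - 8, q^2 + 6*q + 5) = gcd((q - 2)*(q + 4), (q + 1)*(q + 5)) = 1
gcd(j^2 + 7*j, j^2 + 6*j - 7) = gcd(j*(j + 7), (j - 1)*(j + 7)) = j + 7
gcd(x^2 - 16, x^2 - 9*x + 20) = x - 4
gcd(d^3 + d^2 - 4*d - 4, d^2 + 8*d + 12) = d + 2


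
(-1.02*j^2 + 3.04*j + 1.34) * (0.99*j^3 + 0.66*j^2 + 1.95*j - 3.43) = -1.0098*j^5 + 2.3364*j^4 + 1.344*j^3 + 10.311*j^2 - 7.8142*j - 4.5962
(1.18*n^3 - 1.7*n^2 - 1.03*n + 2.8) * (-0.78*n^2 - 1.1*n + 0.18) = -0.9204*n^5 + 0.028*n^4 + 2.8858*n^3 - 1.357*n^2 - 3.2654*n + 0.504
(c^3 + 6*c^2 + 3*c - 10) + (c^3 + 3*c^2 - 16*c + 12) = 2*c^3 + 9*c^2 - 13*c + 2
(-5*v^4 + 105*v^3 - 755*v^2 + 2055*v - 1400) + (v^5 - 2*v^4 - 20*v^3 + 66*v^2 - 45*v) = v^5 - 7*v^4 + 85*v^3 - 689*v^2 + 2010*v - 1400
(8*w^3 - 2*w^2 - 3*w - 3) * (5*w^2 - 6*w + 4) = 40*w^5 - 58*w^4 + 29*w^3 - 5*w^2 + 6*w - 12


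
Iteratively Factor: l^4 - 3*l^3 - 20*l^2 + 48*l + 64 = (l - 4)*(l^3 + l^2 - 16*l - 16) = (l - 4)^2*(l^2 + 5*l + 4) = (l - 4)^2*(l + 1)*(l + 4)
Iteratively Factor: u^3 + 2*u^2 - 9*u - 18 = (u + 2)*(u^2 - 9) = (u - 3)*(u + 2)*(u + 3)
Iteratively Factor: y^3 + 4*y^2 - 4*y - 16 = (y - 2)*(y^2 + 6*y + 8) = (y - 2)*(y + 2)*(y + 4)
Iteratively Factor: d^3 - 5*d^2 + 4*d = (d - 1)*(d^2 - 4*d) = d*(d - 1)*(d - 4)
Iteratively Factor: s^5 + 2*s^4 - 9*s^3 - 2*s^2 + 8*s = (s + 1)*(s^4 + s^3 - 10*s^2 + 8*s) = s*(s + 1)*(s^3 + s^2 - 10*s + 8) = s*(s - 2)*(s + 1)*(s^2 + 3*s - 4) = s*(s - 2)*(s - 1)*(s + 1)*(s + 4)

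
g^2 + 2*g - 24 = (g - 4)*(g + 6)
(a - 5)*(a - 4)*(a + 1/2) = a^3 - 17*a^2/2 + 31*a/2 + 10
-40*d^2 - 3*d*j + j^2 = (-8*d + j)*(5*d + j)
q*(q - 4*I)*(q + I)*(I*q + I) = I*q^4 + 3*q^3 + I*q^3 + 3*q^2 + 4*I*q^2 + 4*I*q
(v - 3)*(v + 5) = v^2 + 2*v - 15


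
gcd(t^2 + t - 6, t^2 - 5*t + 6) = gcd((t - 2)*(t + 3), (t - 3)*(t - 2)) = t - 2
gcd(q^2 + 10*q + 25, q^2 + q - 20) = q + 5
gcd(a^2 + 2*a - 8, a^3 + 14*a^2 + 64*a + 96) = a + 4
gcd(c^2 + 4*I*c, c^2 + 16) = c + 4*I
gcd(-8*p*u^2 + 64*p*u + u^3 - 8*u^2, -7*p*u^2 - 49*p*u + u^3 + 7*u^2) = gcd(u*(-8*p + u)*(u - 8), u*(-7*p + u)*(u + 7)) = u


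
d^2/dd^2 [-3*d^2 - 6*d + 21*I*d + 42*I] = -6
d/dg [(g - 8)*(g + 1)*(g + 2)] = 3*g^2 - 10*g - 22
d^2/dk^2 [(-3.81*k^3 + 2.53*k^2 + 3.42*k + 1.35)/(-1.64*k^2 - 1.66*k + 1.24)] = (1.4210854715202e-14*k^5 + 7.105427357601e-15*k^4 + 31.872184*k^3 - 99.710832*k^2 - 28.631376*k - 34.790552)/(4.410944*k^6 + 13.394208*k^5 + 3.55224*k^4 - 15.68036*k^3 - 2.68584*k^2 + 7.657248*k - 1.906624)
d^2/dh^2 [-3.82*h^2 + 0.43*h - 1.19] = -7.64000000000000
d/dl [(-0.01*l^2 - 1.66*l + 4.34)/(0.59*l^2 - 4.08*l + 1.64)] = (1.0202*l^2 - 5.154*l + 14.9848)/(0.3481*l^4 - 4.8144*l^3 + 18.5816*l^2 - 13.3824*l + 2.6896)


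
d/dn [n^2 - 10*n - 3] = 2*n - 10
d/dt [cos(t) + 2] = -sin(t)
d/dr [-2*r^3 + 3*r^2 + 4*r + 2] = -6*r^2 + 6*r + 4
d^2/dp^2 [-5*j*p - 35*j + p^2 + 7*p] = 2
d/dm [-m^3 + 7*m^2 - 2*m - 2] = -3*m^2 + 14*m - 2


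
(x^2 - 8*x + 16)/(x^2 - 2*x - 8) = (x - 4)/(x + 2)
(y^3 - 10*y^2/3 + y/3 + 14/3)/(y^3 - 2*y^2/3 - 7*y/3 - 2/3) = (3*y - 7)/(3*y + 1)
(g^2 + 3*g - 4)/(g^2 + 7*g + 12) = (g - 1)/(g + 3)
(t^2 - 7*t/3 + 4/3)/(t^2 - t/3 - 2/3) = (3*t - 4)/(3*t + 2)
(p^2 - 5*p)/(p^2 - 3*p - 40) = p*(5 - p)/(-p^2 + 3*p + 40)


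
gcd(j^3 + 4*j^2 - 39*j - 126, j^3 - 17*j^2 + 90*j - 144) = j - 6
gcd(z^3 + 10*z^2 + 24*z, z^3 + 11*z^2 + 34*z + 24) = z^2 + 10*z + 24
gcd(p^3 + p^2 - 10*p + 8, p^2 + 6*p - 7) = p - 1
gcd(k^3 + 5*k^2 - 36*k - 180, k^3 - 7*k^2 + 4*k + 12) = k - 6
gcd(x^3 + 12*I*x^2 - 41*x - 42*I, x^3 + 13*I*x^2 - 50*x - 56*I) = x^2 + 9*I*x - 14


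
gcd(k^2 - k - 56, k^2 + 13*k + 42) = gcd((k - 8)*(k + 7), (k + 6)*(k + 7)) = k + 7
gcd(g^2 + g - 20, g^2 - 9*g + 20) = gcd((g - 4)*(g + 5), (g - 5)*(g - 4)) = g - 4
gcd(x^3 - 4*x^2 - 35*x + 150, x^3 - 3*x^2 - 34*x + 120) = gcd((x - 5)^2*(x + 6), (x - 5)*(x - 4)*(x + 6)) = x^2 + x - 30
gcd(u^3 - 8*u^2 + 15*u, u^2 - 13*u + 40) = u - 5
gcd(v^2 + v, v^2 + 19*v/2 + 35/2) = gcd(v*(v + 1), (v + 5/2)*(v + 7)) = 1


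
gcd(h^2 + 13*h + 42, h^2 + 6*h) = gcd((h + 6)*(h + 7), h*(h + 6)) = h + 6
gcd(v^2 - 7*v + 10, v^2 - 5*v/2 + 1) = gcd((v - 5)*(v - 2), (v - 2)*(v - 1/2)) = v - 2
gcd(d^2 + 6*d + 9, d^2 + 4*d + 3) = d + 3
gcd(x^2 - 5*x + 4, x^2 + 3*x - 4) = x - 1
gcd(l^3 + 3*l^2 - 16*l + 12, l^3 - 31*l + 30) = l^2 + 5*l - 6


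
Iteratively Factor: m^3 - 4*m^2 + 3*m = (m - 1)*(m^2 - 3*m) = m*(m - 1)*(m - 3)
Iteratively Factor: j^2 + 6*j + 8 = (j + 4)*(j + 2)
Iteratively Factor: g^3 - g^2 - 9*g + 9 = (g - 1)*(g^2 - 9) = (g - 1)*(g + 3)*(g - 3)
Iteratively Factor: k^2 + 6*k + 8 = (k + 4)*(k + 2)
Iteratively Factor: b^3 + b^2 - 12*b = (b)*(b^2 + b - 12) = b*(b - 3)*(b + 4)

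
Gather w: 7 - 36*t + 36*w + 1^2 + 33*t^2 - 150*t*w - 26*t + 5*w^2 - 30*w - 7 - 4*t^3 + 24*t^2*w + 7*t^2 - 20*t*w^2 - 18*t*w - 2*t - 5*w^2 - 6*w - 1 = -4*t^3 + 40*t^2 - 20*t*w^2 - 64*t + w*(24*t^2 - 168*t)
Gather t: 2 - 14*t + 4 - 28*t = 6 - 42*t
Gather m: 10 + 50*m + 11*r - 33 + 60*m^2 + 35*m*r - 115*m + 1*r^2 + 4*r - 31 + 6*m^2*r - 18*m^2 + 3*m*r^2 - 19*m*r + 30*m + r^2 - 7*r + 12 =m^2*(6*r + 42) + m*(3*r^2 + 16*r - 35) + 2*r^2 + 8*r - 42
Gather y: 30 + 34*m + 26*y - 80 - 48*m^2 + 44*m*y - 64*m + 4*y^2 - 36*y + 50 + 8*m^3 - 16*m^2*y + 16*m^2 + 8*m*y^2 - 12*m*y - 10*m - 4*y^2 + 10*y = 8*m^3 - 32*m^2 + 8*m*y^2 - 40*m + y*(-16*m^2 + 32*m)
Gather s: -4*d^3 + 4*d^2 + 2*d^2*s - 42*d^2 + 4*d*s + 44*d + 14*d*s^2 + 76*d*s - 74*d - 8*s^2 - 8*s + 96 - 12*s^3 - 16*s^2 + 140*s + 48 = -4*d^3 - 38*d^2 - 30*d - 12*s^3 + s^2*(14*d - 24) + s*(2*d^2 + 80*d + 132) + 144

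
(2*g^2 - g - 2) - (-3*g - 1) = 2*g^2 + 2*g - 1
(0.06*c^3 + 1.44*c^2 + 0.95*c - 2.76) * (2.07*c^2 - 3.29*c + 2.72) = 0.1242*c^5 + 2.7834*c^4 - 2.6079*c^3 - 4.9219*c^2 + 11.6644*c - 7.5072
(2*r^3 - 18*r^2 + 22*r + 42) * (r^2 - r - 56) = 2*r^5 - 20*r^4 - 72*r^3 + 1028*r^2 - 1274*r - 2352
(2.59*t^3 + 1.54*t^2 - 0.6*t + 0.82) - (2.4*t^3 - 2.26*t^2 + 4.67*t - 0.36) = 0.19*t^3 + 3.8*t^2 - 5.27*t + 1.18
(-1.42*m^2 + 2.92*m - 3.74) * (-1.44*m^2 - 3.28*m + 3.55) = 2.0448*m^4 + 0.4528*m^3 - 9.233*m^2 + 22.6332*m - 13.277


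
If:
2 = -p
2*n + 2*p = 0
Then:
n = 2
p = -2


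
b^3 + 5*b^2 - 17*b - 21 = (b - 3)*(b + 1)*(b + 7)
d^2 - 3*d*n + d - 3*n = (d + 1)*(d - 3*n)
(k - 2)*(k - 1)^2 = k^3 - 4*k^2 + 5*k - 2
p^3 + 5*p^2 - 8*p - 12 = (p - 2)*(p + 1)*(p + 6)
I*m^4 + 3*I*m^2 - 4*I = (m + 1)*(m - 2*I)*(m + 2*I)*(I*m - I)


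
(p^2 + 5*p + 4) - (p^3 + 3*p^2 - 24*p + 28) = -p^3 - 2*p^2 + 29*p - 24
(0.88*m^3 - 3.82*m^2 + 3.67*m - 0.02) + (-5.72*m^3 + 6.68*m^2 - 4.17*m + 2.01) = -4.84*m^3 + 2.86*m^2 - 0.5*m + 1.99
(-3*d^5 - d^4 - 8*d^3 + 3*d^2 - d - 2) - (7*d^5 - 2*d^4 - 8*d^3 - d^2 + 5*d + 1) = -10*d^5 + d^4 + 4*d^2 - 6*d - 3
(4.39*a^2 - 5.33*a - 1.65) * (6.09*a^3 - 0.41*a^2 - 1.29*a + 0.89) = 26.7351*a^5 - 34.2596*a^4 - 13.5263*a^3 + 11.4593*a^2 - 2.6152*a - 1.4685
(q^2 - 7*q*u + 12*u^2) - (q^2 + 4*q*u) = -11*q*u + 12*u^2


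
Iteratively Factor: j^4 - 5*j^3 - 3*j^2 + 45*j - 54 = (j - 3)*(j^3 - 2*j^2 - 9*j + 18) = (j - 3)^2*(j^2 + j - 6) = (j - 3)^2*(j - 2)*(j + 3)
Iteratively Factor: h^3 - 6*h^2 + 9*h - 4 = (h - 4)*(h^2 - 2*h + 1) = (h - 4)*(h - 1)*(h - 1)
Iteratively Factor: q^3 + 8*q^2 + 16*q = (q)*(q^2 + 8*q + 16) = q*(q + 4)*(q + 4)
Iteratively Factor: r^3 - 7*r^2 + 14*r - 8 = (r - 2)*(r^2 - 5*r + 4) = (r - 2)*(r - 1)*(r - 4)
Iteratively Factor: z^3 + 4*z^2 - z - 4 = (z - 1)*(z^2 + 5*z + 4) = (z - 1)*(z + 1)*(z + 4)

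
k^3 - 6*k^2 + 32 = (k - 4)^2*(k + 2)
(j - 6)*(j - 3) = j^2 - 9*j + 18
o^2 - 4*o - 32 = (o - 8)*(o + 4)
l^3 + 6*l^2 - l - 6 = (l - 1)*(l + 1)*(l + 6)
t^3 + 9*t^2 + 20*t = t*(t + 4)*(t + 5)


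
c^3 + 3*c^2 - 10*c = c*(c - 2)*(c + 5)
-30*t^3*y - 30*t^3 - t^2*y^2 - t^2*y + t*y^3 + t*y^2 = (-6*t + y)*(5*t + y)*(t*y + t)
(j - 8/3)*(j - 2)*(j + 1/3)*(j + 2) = j^4 - 7*j^3/3 - 44*j^2/9 + 28*j/3 + 32/9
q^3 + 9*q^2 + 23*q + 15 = (q + 1)*(q + 3)*(q + 5)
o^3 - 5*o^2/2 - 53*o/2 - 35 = (o - 7)*(o + 2)*(o + 5/2)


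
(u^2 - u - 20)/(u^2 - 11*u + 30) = (u + 4)/(u - 6)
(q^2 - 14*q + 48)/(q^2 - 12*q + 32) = (q - 6)/(q - 4)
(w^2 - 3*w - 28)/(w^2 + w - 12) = (w - 7)/(w - 3)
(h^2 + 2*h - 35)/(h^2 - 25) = (h + 7)/(h + 5)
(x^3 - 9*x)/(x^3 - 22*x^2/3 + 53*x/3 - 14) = 3*x*(x + 3)/(3*x^2 - 13*x + 14)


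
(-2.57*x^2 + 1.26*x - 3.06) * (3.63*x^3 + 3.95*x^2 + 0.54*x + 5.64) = -9.3291*x^5 - 5.5777*x^4 - 7.5186*x^3 - 25.9014*x^2 + 5.454*x - 17.2584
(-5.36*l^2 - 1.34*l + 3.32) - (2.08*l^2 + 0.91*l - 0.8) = -7.44*l^2 - 2.25*l + 4.12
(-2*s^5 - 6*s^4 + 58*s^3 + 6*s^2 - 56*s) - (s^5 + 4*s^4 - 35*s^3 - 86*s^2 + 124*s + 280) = -3*s^5 - 10*s^4 + 93*s^3 + 92*s^2 - 180*s - 280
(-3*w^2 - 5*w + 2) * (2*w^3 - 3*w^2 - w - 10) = -6*w^5 - w^4 + 22*w^3 + 29*w^2 + 48*w - 20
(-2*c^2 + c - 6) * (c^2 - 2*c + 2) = -2*c^4 + 5*c^3 - 12*c^2 + 14*c - 12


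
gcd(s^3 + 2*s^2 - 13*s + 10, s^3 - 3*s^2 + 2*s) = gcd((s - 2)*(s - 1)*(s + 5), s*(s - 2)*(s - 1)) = s^2 - 3*s + 2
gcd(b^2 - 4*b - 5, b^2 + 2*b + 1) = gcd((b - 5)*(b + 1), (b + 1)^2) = b + 1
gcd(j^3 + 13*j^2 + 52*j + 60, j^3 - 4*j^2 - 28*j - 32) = j + 2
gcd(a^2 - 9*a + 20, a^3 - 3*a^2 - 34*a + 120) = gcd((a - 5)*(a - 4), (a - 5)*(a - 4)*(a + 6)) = a^2 - 9*a + 20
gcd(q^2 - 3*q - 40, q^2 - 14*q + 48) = q - 8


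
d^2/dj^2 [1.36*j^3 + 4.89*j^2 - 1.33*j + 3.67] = 8.16*j + 9.78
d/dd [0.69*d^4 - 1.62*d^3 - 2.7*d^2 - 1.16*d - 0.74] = 2.76*d^3 - 4.86*d^2 - 5.4*d - 1.16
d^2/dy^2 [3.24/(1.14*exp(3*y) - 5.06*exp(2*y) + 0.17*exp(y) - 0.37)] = ((-33.2424*exp(2*y) + 65.5776*exp(y) - 0.5508)*(1.14*exp(3*y) - 5.06*exp(2*y) + 0.17*exp(y) - 0.37) + 3.24*(3.42*exp(2*y) - 10.12*exp(y) + 0.17)*(6.84*exp(2*y) - 20.24*exp(y) + 0.34)*exp(y))*exp(y)/(1.14*exp(3*y) - 5.06*exp(2*y) + 0.17*exp(y) - 0.37)^3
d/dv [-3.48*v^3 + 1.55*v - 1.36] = 1.55 - 10.44*v^2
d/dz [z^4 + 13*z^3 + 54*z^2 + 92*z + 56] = 4*z^3 + 39*z^2 + 108*z + 92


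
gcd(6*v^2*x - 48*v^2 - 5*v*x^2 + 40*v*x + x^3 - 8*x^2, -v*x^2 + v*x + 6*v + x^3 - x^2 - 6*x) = 1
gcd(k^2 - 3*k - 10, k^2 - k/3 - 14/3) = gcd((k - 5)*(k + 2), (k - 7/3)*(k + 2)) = k + 2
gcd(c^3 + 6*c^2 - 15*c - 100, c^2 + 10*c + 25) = c^2 + 10*c + 25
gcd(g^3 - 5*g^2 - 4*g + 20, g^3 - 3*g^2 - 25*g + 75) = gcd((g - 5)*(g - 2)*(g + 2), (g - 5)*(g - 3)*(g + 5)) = g - 5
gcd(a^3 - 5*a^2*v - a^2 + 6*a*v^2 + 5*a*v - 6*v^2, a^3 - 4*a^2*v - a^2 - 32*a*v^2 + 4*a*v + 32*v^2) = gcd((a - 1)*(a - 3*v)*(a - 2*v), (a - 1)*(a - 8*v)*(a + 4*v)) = a - 1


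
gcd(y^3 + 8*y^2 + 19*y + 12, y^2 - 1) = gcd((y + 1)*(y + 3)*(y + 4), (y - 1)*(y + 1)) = y + 1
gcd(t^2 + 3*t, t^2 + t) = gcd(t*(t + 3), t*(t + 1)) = t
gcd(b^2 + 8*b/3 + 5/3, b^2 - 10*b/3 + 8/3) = 1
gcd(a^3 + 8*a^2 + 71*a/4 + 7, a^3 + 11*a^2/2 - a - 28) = a^2 + 15*a/2 + 14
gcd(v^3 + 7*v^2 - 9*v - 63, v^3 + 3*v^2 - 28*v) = v + 7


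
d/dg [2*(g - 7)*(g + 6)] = 4*g - 2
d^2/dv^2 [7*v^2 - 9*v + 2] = 14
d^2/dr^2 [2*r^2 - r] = 4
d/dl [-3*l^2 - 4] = -6*l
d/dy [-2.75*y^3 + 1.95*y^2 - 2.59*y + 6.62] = -8.25*y^2 + 3.9*y - 2.59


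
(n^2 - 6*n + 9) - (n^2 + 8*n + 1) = 8 - 14*n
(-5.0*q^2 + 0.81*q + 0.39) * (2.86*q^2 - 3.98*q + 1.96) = -14.3*q^4 + 22.2166*q^3 - 11.9084*q^2 + 0.0354000000000001*q + 0.7644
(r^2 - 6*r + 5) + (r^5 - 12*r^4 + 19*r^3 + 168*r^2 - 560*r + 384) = r^5 - 12*r^4 + 19*r^3 + 169*r^2 - 566*r + 389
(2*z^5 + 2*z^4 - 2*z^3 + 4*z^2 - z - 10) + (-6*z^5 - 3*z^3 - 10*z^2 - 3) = -4*z^5 + 2*z^4 - 5*z^3 - 6*z^2 - z - 13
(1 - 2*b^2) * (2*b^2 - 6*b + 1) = -4*b^4 + 12*b^3 - 6*b + 1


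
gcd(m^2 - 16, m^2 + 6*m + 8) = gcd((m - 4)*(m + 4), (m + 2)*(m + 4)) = m + 4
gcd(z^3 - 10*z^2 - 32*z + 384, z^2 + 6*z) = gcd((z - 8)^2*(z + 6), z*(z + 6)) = z + 6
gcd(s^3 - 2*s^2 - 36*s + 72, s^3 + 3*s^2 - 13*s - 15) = 1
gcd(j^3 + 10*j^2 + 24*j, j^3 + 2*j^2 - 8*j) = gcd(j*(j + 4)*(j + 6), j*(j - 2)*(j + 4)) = j^2 + 4*j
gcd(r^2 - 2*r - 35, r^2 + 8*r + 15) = r + 5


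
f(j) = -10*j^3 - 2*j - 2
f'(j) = -30*j^2 - 2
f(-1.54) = 37.60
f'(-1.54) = -73.15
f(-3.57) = 460.13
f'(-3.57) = -384.35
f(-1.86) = 66.07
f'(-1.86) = -105.79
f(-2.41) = 142.80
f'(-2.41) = -176.24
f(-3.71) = 516.07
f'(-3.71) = -414.92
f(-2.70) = 200.23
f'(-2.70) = -220.70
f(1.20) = -21.68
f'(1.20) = -45.20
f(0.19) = -2.45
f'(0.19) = -3.08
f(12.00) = -17306.00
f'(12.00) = -4322.00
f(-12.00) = 17302.00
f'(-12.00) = -4322.00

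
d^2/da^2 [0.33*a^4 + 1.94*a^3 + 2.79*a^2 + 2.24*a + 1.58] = 3.96*a^2 + 11.64*a + 5.58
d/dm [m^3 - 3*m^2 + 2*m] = 3*m^2 - 6*m + 2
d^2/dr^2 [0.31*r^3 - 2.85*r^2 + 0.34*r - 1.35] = 1.86*r - 5.7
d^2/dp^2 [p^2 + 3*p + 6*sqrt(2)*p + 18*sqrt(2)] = 2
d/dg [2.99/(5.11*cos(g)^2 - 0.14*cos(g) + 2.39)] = (30.5578*cos(g) - 0.4186)*sin(g)/(5.11*cos(g)^2 - 0.14*cos(g) + 2.39)^2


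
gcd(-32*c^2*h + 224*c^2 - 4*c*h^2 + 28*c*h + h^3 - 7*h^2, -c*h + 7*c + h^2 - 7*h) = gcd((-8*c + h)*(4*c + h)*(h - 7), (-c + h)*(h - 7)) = h - 7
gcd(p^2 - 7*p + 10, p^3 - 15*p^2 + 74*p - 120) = p - 5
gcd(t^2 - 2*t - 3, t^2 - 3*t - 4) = t + 1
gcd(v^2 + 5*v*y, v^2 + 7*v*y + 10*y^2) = v + 5*y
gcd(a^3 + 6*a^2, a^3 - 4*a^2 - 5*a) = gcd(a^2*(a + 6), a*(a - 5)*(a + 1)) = a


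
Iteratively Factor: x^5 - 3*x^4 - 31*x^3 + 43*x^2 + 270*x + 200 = (x + 1)*(x^4 - 4*x^3 - 27*x^2 + 70*x + 200) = (x - 5)*(x + 1)*(x^3 + x^2 - 22*x - 40) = (x - 5)^2*(x + 1)*(x^2 + 6*x + 8) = (x - 5)^2*(x + 1)*(x + 2)*(x + 4)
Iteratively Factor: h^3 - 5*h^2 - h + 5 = (h - 1)*(h^2 - 4*h - 5) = (h - 1)*(h + 1)*(h - 5)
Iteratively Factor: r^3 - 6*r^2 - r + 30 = (r - 5)*(r^2 - r - 6) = (r - 5)*(r - 3)*(r + 2)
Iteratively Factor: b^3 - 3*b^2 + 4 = (b + 1)*(b^2 - 4*b + 4) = (b - 2)*(b + 1)*(b - 2)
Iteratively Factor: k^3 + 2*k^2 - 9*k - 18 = (k + 2)*(k^2 - 9) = (k - 3)*(k + 2)*(k + 3)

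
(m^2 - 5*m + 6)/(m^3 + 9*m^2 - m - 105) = (m - 2)/(m^2 + 12*m + 35)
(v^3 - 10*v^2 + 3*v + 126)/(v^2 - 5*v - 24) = (v^2 - 13*v + 42)/(v - 8)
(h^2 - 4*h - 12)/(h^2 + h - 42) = (h + 2)/(h + 7)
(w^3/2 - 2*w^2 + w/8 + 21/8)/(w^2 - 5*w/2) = (4*w^3 - 16*w^2 + w + 21)/(4*w*(2*w - 5))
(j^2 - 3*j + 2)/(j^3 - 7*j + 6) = 1/(j + 3)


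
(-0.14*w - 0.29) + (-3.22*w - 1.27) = -3.36*w - 1.56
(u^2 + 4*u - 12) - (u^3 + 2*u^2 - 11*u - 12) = -u^3 - u^2 + 15*u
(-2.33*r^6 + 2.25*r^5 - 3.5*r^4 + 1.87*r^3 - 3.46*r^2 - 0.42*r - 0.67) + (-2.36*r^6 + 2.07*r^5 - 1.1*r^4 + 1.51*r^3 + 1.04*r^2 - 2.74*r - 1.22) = -4.69*r^6 + 4.32*r^5 - 4.6*r^4 + 3.38*r^3 - 2.42*r^2 - 3.16*r - 1.89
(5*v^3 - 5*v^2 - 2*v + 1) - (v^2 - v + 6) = 5*v^3 - 6*v^2 - v - 5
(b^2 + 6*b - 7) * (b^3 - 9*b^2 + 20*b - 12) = b^5 - 3*b^4 - 41*b^3 + 171*b^2 - 212*b + 84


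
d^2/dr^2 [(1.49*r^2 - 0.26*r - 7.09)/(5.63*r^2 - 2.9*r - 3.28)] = (32.172072*r^3 - 1183.29651*r^2 + 665.742996*r - 344.10108)/(178.453547*r^6 - 275.76303*r^5 - 169.852596*r^4 + 296.92636*r^3 + 98.954976*r^2 - 93.59808*r - 35.287552)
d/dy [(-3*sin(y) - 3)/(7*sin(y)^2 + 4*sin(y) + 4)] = 21*(sin(y) + 2)*sin(y)*cos(y)/(7*sin(y)^2 + 4*sin(y) + 4)^2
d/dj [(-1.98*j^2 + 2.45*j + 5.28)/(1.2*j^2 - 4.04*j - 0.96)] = (5.0592*j^2 - 8.8704*j + 18.9792)/(1.44*j^4 - 9.696*j^3 + 14.0176*j^2 + 7.7568*j + 0.9216)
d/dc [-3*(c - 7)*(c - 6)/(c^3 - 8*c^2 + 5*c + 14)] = 3*(c^2 - 12*c + 8)/(c^4 - 2*c^3 - 3*c^2 + 4*c + 4)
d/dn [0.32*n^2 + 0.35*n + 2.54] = 0.64*n + 0.35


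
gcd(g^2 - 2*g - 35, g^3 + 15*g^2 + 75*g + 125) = g + 5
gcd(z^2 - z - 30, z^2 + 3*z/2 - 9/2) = 1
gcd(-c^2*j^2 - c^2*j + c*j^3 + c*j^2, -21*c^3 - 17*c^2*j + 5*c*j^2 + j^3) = 1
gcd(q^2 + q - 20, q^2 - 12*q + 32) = q - 4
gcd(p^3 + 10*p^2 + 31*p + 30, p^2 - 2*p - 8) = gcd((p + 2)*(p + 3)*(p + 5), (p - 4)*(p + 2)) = p + 2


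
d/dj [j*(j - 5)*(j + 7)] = 3*j^2 + 4*j - 35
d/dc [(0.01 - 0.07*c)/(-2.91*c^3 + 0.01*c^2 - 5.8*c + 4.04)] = (-0.4074*c^3 + 0.088*c^2 - 0.000199999999999978*c - 0.2248)/(8.4681*c^6 - 0.0582*c^5 + 33.7561*c^4 - 23.6288*c^3 + 33.7208*c^2 - 46.864*c + 16.3216)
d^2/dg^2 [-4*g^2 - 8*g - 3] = -8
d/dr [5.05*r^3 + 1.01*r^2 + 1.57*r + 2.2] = 15.15*r^2 + 2.02*r + 1.57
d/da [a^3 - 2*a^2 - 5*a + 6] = 3*a^2 - 4*a - 5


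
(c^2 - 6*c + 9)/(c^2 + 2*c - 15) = (c - 3)/(c + 5)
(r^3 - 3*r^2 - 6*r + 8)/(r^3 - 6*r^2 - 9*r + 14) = (r - 4)/(r - 7)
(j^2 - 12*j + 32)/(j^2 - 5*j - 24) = (j - 4)/(j + 3)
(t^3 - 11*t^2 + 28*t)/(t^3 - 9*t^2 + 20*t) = (t - 7)/(t - 5)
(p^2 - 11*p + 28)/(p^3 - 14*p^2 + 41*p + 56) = (p - 4)/(p^2 - 7*p - 8)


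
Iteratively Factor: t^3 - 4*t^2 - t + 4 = (t + 1)*(t^2 - 5*t + 4) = (t - 4)*(t + 1)*(t - 1)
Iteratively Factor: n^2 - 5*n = (n - 5)*(n)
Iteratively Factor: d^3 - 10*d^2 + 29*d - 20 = (d - 5)*(d^2 - 5*d + 4) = (d - 5)*(d - 1)*(d - 4)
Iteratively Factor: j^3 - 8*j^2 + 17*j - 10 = (j - 2)*(j^2 - 6*j + 5) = (j - 5)*(j - 2)*(j - 1)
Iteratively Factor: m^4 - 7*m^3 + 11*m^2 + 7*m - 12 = (m + 1)*(m^3 - 8*m^2 + 19*m - 12) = (m - 1)*(m + 1)*(m^2 - 7*m + 12) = (m - 4)*(m - 1)*(m + 1)*(m - 3)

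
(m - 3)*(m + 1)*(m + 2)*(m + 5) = m^4 + 5*m^3 - 7*m^2 - 41*m - 30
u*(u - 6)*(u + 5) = u^3 - u^2 - 30*u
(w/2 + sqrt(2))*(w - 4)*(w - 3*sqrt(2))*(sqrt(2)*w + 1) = sqrt(2)*w^4/2 - 2*sqrt(2)*w^3 - w^3/2 - 13*sqrt(2)*w^2/2 + 2*w^2 - 6*w + 26*sqrt(2)*w + 24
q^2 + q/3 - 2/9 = (q - 1/3)*(q + 2/3)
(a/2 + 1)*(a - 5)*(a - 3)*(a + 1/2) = a^4/2 - 11*a^3/4 - 2*a^2 + 59*a/4 + 15/2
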